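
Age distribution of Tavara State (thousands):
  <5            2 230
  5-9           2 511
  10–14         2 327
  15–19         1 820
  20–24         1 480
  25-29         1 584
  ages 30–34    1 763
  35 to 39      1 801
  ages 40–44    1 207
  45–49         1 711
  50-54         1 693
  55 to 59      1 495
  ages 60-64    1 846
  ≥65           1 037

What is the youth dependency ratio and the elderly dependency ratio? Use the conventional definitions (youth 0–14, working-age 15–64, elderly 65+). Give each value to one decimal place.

0–14: 2 230 + 2 511 + 2 327 = 7 068
15–64: 1 820 + 1 480 + 1 584 + 1 763 + 1 801 + 1 207 + 1 711 + 1 693 + 1 495 + 1 846 = 16 400
65+: 1 037
Youth dependency ratio = 7 068 / 16 400 × 100 = 43.1
Old-age dependency ratio = 1 037 / 16 400 × 100 = 6.3

Youth dependency ratio: 43.1
Old-age dependency ratio: 6.3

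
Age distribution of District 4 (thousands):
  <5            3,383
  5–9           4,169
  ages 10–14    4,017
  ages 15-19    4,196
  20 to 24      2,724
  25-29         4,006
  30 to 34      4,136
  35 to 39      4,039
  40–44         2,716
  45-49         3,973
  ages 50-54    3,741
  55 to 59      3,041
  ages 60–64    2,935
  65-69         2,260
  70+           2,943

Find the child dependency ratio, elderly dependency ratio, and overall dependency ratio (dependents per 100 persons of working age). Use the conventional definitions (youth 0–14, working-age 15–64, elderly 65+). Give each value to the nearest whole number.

0–14: 3,383 + 4,169 + 4,017 = 11,569
15–64: 4,196 + 2,724 + 4,006 + 4,136 + 4,039 + 2,716 + 3,973 + 3,741 + 3,041 + 2,935 = 35,507
65+: 2,260 + 2,943 = 5,203
Youth dependency ratio = 11,569 / 35,507 × 100 = 33
Old-age dependency ratio = 5,203 / 35,507 × 100 = 15
Total dependency ratio = (11,569 + 5,203) / 35,507 × 100 = 16,772 / 35,507 × 100 = 47

Youth dependency ratio: 33
Old-age dependency ratio: 15
Total dependency ratio: 47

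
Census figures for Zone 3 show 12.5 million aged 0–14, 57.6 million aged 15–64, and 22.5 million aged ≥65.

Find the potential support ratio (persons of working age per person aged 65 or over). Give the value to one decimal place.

Potential support ratio: 2.6

Potential support ratio = 57.6 / 22.5 = 2.6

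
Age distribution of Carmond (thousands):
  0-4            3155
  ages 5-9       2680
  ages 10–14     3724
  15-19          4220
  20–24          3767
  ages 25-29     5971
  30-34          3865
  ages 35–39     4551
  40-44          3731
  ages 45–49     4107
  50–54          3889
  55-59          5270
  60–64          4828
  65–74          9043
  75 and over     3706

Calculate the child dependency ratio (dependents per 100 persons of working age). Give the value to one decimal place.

0–14: 3155 + 2680 + 3724 = 9559
15–64: 4220 + 3767 + 5971 + 3865 + 4551 + 3731 + 4107 + 3889 + 5270 + 4828 = 44199
65+: 9043 + 3706 = 12749
Youth dependency ratio = 9559 / 44199 × 100 = 21.6

Youth dependency ratio: 21.6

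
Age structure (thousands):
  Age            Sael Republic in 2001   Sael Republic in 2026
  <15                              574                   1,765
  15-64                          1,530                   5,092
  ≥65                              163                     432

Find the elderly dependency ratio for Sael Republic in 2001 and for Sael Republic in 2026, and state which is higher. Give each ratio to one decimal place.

Sael Republic in 2001: 163 / 1,530 × 100 = 10.7
Sael Republic in 2026: 432 / 5,092 × 100 = 8.5

Sael Republic in 2001: 10.7
Sael Republic in 2026: 8.5
Higher: Sael Republic in 2001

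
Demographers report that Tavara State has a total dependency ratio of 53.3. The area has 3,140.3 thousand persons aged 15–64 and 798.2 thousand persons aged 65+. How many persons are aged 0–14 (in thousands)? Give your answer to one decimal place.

Aged 0–14: 875.6

Total dependency ratio = (youth + elderly) / working-age × 100
53.3 = (Y + 798.2) / 3,140.3 × 100
⇒ 875.6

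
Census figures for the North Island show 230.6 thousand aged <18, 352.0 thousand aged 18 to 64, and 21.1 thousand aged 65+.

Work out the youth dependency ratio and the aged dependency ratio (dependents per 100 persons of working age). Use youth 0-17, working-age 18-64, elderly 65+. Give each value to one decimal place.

Youth dependency ratio: 65.5
Old-age dependency ratio: 6.0

Youth dependency ratio = 230.6 / 352.0 × 100 = 65.5
Old-age dependency ratio = 21.1 / 352.0 × 100 = 6.0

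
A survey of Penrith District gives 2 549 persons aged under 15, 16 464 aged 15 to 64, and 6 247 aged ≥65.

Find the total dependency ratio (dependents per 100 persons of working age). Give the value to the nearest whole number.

Total dependency ratio: 53

Total dependency ratio = (2 549 + 6 247) / 16 464 × 100 = 8 796 / 16 464 × 100 = 53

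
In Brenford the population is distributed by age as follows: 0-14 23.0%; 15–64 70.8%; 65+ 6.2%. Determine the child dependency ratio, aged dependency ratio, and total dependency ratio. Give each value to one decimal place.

Youth dependency ratio: 32.5
Old-age dependency ratio: 8.8
Total dependency ratio: 41.2

Youth dependency ratio = 23.0 / 70.8 × 100 = 32.5
Old-age dependency ratio = 6.2 / 70.8 × 100 = 8.8
Total dependency ratio = (23.0 + 6.2) / 70.8 × 100 = 29.2 / 70.8 × 100 = 41.2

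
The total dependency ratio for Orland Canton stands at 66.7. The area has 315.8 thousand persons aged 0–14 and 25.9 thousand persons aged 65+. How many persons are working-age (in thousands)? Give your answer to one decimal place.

Working-age: 512.3

Total dependency ratio = (youth + elderly) / working-age × 100
66.7 = (315.8 + 25.9) / W × 100
⇒ 512.3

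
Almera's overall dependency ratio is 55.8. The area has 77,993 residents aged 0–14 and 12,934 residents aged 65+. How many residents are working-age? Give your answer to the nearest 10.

Working-age: 162,950

Total dependency ratio = (youth + elderly) / working-age × 100
55.8 = (77,993 + 12,934) / W × 100
⇒ 162,950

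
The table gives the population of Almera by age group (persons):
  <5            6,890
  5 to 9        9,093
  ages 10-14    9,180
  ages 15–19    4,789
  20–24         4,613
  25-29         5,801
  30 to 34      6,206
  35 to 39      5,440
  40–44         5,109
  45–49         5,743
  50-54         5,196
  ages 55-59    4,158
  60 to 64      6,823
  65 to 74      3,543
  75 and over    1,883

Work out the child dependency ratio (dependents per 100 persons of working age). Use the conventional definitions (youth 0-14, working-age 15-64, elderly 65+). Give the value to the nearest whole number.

Youth dependency ratio: 47

0–14: 6,890 + 9,093 + 9,180 = 25,163
15–64: 4,789 + 4,613 + 5,801 + 6,206 + 5,440 + 5,109 + 5,743 + 5,196 + 4,158 + 6,823 = 53,878
65+: 3,543 + 1,883 = 5,426
Youth dependency ratio = 25,163 / 53,878 × 100 = 47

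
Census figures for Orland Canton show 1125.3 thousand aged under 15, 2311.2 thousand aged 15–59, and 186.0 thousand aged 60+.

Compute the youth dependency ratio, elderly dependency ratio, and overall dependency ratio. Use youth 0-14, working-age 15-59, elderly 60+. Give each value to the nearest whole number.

Youth dependency ratio = 1125.3 / 2311.2 × 100 = 49
Old-age dependency ratio = 186.0 / 2311.2 × 100 = 8
Total dependency ratio = (1125.3 + 186.0) / 2311.2 × 100 = 1311.3 / 2311.2 × 100 = 57

Youth dependency ratio: 49
Old-age dependency ratio: 8
Total dependency ratio: 57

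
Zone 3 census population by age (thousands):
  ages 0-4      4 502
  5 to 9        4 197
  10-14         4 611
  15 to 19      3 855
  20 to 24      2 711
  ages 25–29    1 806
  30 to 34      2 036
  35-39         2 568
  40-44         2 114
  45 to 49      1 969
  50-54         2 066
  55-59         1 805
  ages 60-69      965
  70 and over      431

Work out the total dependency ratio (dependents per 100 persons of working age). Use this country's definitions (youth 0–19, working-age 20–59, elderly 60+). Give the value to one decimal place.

Total dependency ratio: 108.7

0–19: 4 502 + 4 197 + 4 611 + 3 855 = 17 165
20–59: 2 711 + 1 806 + 2 036 + 2 568 + 2 114 + 1 969 + 2 066 + 1 805 = 17 075
60+: 965 + 431 = 1 396
Total dependency ratio = (17 165 + 1 396) / 17 075 × 100 = 18 561 / 17 075 × 100 = 108.7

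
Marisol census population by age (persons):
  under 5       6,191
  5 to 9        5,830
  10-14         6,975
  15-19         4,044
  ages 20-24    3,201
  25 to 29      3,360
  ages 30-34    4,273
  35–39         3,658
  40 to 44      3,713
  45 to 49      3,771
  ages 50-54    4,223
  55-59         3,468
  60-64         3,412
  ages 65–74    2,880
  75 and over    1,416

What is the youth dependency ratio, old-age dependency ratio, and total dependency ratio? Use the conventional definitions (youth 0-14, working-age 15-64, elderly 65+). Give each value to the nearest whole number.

0–14: 6,191 + 5,830 + 6,975 = 18,996
15–64: 4,044 + 3,201 + 3,360 + 4,273 + 3,658 + 3,713 + 3,771 + 4,223 + 3,468 + 3,412 = 37,123
65+: 2,880 + 1,416 = 4,296
Youth dependency ratio = 18,996 / 37,123 × 100 = 51
Old-age dependency ratio = 4,296 / 37,123 × 100 = 12
Total dependency ratio = (18,996 + 4,296) / 37,123 × 100 = 23,292 / 37,123 × 100 = 63

Youth dependency ratio: 51
Old-age dependency ratio: 12
Total dependency ratio: 63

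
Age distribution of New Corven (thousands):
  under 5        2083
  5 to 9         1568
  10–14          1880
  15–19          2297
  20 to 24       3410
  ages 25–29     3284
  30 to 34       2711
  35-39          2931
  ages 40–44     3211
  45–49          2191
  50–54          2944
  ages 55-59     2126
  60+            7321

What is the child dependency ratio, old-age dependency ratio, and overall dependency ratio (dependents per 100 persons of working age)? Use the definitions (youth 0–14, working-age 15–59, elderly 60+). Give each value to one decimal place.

Youth dependency ratio: 22.0
Old-age dependency ratio: 29.2
Total dependency ratio: 51.2

0–14: 2083 + 1568 + 1880 = 5531
15–59: 2297 + 3410 + 3284 + 2711 + 2931 + 3211 + 2191 + 2944 + 2126 = 25105
60+: 7321
Youth dependency ratio = 5531 / 25105 × 100 = 22.0
Old-age dependency ratio = 7321 / 25105 × 100 = 29.2
Total dependency ratio = (5531 + 7321) / 25105 × 100 = 12852 / 25105 × 100 = 51.2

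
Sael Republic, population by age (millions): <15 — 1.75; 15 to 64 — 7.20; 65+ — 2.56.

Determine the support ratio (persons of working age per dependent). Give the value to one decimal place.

Support ratio: 1.7

Support ratio = 7.20 / (1.75 + 2.56) = 7.20 / 4.31 = 1.7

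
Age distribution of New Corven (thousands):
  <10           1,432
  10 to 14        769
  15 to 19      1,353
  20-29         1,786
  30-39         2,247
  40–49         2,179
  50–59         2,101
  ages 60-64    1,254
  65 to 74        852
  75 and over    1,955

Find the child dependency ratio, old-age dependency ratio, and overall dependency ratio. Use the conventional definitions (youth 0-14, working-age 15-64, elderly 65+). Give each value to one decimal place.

0–14: 1,432 + 769 = 2,201
15–64: 1,353 + 1,786 + 2,247 + 2,179 + 2,101 + 1,254 = 10,920
65+: 852 + 1,955 = 2,807
Youth dependency ratio = 2,201 / 10,920 × 100 = 20.2
Old-age dependency ratio = 2,807 / 10,920 × 100 = 25.7
Total dependency ratio = (2,201 + 2,807) / 10,920 × 100 = 5,008 / 10,920 × 100 = 45.9

Youth dependency ratio: 20.2
Old-age dependency ratio: 25.7
Total dependency ratio: 45.9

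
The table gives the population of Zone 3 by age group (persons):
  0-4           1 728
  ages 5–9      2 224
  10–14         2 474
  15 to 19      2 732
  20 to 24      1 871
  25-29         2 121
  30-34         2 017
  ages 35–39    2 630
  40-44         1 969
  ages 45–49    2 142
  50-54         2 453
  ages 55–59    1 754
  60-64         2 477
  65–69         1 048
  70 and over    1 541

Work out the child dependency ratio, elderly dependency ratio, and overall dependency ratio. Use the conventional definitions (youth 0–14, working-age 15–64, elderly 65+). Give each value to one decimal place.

Youth dependency ratio: 29.0
Old-age dependency ratio: 11.7
Total dependency ratio: 40.7

0–14: 1 728 + 2 224 + 2 474 = 6 426
15–64: 2 732 + 1 871 + 2 121 + 2 017 + 2 630 + 1 969 + 2 142 + 2 453 + 1 754 + 2 477 = 22 166
65+: 1 048 + 1 541 = 2 589
Youth dependency ratio = 6 426 / 22 166 × 100 = 29.0
Old-age dependency ratio = 2 589 / 22 166 × 100 = 11.7
Total dependency ratio = (6 426 + 2 589) / 22 166 × 100 = 9 015 / 22 166 × 100 = 40.7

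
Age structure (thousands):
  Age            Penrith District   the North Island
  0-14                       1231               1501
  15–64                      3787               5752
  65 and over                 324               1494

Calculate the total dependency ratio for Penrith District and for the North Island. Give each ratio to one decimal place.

Penrith District: (1231 + 324) / 3787 × 100 = 1555 / 3787 × 100 = 41.1
the North Island: (1501 + 1494) / 5752 × 100 = 2995 / 5752 × 100 = 52.1

Penrith District: 41.1
the North Island: 52.1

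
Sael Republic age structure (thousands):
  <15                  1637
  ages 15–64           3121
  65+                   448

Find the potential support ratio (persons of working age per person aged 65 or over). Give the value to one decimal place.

Potential support ratio = 3121 / 448 = 7.0

Potential support ratio: 7.0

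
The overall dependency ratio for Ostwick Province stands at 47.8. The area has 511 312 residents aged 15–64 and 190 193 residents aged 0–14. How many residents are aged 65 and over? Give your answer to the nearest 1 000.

Total dependency ratio = (youth + elderly) / working-age × 100
47.8 = (190 193 + E) / 511 312 × 100
⇒ 54 000

Aged 65 and over: 54 000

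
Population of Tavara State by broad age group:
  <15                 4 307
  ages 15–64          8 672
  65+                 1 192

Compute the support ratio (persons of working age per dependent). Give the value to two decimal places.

Support ratio: 1.58

Support ratio = 8 672 / (4 307 + 1 192) = 8 672 / 5 499 = 1.58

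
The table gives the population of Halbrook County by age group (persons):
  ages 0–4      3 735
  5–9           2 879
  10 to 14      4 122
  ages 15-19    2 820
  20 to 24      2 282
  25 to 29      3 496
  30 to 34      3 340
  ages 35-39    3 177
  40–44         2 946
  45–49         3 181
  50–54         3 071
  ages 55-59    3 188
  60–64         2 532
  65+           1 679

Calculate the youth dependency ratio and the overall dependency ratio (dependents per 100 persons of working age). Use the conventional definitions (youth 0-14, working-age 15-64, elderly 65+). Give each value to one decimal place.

Youth dependency ratio: 35.7
Total dependency ratio: 41.3

0–14: 3 735 + 2 879 + 4 122 = 10 736
15–64: 2 820 + 2 282 + 3 496 + 3 340 + 3 177 + 2 946 + 3 181 + 3 071 + 3 188 + 2 532 = 30 033
65+: 1 679
Youth dependency ratio = 10 736 / 30 033 × 100 = 35.7
Total dependency ratio = (10 736 + 1 679) / 30 033 × 100 = 12 415 / 30 033 × 100 = 41.3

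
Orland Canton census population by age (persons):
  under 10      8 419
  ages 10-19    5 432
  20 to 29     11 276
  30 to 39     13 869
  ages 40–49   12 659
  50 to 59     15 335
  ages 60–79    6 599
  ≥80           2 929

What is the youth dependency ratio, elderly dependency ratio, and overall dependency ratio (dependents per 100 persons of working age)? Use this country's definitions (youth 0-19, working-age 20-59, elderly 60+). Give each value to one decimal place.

Youth dependency ratio: 26.1
Old-age dependency ratio: 17.9
Total dependency ratio: 44.0

0–19: 8 419 + 5 432 = 13 851
20–59: 11 276 + 13 869 + 12 659 + 15 335 = 53 139
60+: 6 599 + 2 929 = 9 528
Youth dependency ratio = 13 851 / 53 139 × 100 = 26.1
Old-age dependency ratio = 9 528 / 53 139 × 100 = 17.9
Total dependency ratio = (13 851 + 9 528) / 53 139 × 100 = 23 379 / 53 139 × 100 = 44.0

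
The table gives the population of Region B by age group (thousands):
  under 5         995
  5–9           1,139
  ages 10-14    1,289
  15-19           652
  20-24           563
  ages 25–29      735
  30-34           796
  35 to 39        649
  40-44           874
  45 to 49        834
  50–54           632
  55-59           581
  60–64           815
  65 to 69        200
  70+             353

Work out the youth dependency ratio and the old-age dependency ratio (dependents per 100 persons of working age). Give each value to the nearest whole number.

Youth dependency ratio: 48
Old-age dependency ratio: 8

0–14: 995 + 1,139 + 1,289 = 3,423
15–64: 652 + 563 + 735 + 796 + 649 + 874 + 834 + 632 + 581 + 815 = 7,131
65+: 200 + 353 = 553
Youth dependency ratio = 3,423 / 7,131 × 100 = 48
Old-age dependency ratio = 553 / 7,131 × 100 = 8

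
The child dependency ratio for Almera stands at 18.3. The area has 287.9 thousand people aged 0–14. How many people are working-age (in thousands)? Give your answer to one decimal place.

Youth dependency ratio = youth / working-age × 100
18.3 = 287.9 / W × 100
⇒ 1 573.2

Working-age: 1 573.2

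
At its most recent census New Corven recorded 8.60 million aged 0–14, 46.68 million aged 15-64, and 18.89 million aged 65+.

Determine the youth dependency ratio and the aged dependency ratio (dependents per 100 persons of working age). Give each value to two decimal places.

Youth dependency ratio: 18.42
Old-age dependency ratio: 40.47

Youth dependency ratio = 8.60 / 46.68 × 100 = 18.42
Old-age dependency ratio = 18.89 / 46.68 × 100 = 40.47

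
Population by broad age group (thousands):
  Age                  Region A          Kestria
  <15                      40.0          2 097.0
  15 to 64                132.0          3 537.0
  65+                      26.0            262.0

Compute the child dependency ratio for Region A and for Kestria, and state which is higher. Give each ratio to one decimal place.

Region A: 40.0 / 132.0 × 100 = 30.3
Kestria: 2 097.0 / 3 537.0 × 100 = 59.3

Region A: 30.3
Kestria: 59.3
Higher: Kestria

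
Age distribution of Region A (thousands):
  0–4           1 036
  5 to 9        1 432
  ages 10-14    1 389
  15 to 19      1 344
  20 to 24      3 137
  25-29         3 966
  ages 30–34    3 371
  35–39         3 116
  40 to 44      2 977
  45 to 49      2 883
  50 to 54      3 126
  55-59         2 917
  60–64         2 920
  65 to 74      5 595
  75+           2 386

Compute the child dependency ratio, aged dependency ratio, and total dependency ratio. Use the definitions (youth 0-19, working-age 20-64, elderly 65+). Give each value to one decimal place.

Youth dependency ratio: 18.3
Old-age dependency ratio: 28.1
Total dependency ratio: 46.4

0–19: 1 036 + 1 432 + 1 389 + 1 344 = 5 201
20–64: 3 137 + 3 966 + 3 371 + 3 116 + 2 977 + 2 883 + 3 126 + 2 917 + 2 920 = 28 413
65+: 5 595 + 2 386 = 7 981
Youth dependency ratio = 5 201 / 28 413 × 100 = 18.3
Old-age dependency ratio = 7 981 / 28 413 × 100 = 28.1
Total dependency ratio = (5 201 + 7 981) / 28 413 × 100 = 13 182 / 28 413 × 100 = 46.4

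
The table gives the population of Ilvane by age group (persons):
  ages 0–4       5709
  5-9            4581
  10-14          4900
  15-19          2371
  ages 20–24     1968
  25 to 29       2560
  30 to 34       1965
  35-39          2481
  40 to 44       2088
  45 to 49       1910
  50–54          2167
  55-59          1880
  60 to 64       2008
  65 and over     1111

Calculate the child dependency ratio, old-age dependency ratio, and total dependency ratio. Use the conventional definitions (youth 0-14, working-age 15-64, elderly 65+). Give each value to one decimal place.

0–14: 5709 + 4581 + 4900 = 15190
15–64: 2371 + 1968 + 2560 + 1965 + 2481 + 2088 + 1910 + 2167 + 1880 + 2008 = 21398
65+: 1111
Youth dependency ratio = 15190 / 21398 × 100 = 71.0
Old-age dependency ratio = 1111 / 21398 × 100 = 5.2
Total dependency ratio = (15190 + 1111) / 21398 × 100 = 16301 / 21398 × 100 = 76.2

Youth dependency ratio: 71.0
Old-age dependency ratio: 5.2
Total dependency ratio: 76.2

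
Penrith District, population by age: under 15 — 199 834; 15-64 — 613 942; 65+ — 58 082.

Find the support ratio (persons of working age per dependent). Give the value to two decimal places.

Support ratio: 2.38

Support ratio = 613 942 / (199 834 + 58 082) = 613 942 / 257 916 = 2.38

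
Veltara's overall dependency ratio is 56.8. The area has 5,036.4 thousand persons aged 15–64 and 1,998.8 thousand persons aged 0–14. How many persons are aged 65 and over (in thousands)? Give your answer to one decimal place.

Aged 65 and over: 861.9

Total dependency ratio = (youth + elderly) / working-age × 100
56.8 = (1,998.8 + E) / 5,036.4 × 100
⇒ 861.9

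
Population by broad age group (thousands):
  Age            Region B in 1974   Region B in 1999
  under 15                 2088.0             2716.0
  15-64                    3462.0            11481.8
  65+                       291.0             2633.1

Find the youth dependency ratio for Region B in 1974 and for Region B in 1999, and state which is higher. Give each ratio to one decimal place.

Region B in 1974: 2088.0 / 3462.0 × 100 = 60.3
Region B in 1999: 2716.0 / 11481.8 × 100 = 23.7

Region B in 1974: 60.3
Region B in 1999: 23.7
Higher: Region B in 1974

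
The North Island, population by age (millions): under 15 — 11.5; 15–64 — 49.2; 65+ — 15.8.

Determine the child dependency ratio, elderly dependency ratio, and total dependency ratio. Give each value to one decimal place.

Youth dependency ratio: 23.4
Old-age dependency ratio: 32.1
Total dependency ratio: 55.5

Youth dependency ratio = 11.5 / 49.2 × 100 = 23.4
Old-age dependency ratio = 15.8 / 49.2 × 100 = 32.1
Total dependency ratio = (11.5 + 15.8) / 49.2 × 100 = 27.3 / 49.2 × 100 = 55.5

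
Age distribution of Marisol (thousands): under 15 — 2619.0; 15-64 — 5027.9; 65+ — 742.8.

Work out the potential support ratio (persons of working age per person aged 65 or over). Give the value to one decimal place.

Potential support ratio: 6.8

Potential support ratio = 5027.9 / 742.8 = 6.8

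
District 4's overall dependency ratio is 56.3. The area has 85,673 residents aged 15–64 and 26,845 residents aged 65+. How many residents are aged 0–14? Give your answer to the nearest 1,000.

Aged 0–14: 21,000

Total dependency ratio = (youth + elderly) / working-age × 100
56.3 = (Y + 26,845) / 85,673 × 100
⇒ 21,000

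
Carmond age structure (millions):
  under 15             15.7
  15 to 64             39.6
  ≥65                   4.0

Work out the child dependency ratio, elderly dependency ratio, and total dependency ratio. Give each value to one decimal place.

Youth dependency ratio: 39.6
Old-age dependency ratio: 10.1
Total dependency ratio: 49.7

Youth dependency ratio = 15.7 / 39.6 × 100 = 39.6
Old-age dependency ratio = 4.0 / 39.6 × 100 = 10.1
Total dependency ratio = (15.7 + 4.0) / 39.6 × 100 = 19.7 / 39.6 × 100 = 49.7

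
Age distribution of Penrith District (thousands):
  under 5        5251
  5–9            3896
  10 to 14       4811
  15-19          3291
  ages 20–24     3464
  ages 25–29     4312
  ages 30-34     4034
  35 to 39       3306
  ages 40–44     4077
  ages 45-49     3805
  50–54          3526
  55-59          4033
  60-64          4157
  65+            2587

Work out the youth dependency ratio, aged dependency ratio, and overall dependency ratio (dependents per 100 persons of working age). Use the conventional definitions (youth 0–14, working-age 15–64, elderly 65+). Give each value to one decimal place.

Youth dependency ratio: 36.7
Old-age dependency ratio: 6.8
Total dependency ratio: 43.5

0–14: 5251 + 3896 + 4811 = 13958
15–64: 3291 + 3464 + 4312 + 4034 + 3306 + 4077 + 3805 + 3526 + 4033 + 4157 = 38005
65+: 2587
Youth dependency ratio = 13958 / 38005 × 100 = 36.7
Old-age dependency ratio = 2587 / 38005 × 100 = 6.8
Total dependency ratio = (13958 + 2587) / 38005 × 100 = 16545 / 38005 × 100 = 43.5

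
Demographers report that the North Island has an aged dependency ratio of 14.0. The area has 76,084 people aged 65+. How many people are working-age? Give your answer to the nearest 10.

Old-age dependency ratio = elderly / working-age × 100
14.0 = 76,084 / W × 100
⇒ 543,460

Working-age: 543,460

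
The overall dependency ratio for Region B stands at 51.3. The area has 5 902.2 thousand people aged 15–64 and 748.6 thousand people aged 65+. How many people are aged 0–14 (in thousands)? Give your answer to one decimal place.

Aged 0–14: 2 279.2

Total dependency ratio = (youth + elderly) / working-age × 100
51.3 = (Y + 748.6) / 5 902.2 × 100
⇒ 2 279.2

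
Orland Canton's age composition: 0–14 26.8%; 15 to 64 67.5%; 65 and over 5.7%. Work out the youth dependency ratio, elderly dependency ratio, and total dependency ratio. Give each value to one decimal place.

Youth dependency ratio = 26.8 / 67.5 × 100 = 39.7
Old-age dependency ratio = 5.7 / 67.5 × 100 = 8.4
Total dependency ratio = (26.8 + 5.7) / 67.5 × 100 = 32.5 / 67.5 × 100 = 48.1

Youth dependency ratio: 39.7
Old-age dependency ratio: 8.4
Total dependency ratio: 48.1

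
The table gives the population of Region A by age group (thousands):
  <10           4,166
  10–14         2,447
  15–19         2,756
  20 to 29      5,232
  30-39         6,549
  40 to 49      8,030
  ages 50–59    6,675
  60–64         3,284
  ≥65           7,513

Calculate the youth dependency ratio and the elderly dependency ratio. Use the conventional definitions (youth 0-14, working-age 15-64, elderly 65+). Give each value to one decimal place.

Youth dependency ratio: 20.3
Old-age dependency ratio: 23.1

0–14: 4,166 + 2,447 = 6,613
15–64: 2,756 + 5,232 + 6,549 + 8,030 + 6,675 + 3,284 = 32,526
65+: 7,513
Youth dependency ratio = 6,613 / 32,526 × 100 = 20.3
Old-age dependency ratio = 7,513 / 32,526 × 100 = 23.1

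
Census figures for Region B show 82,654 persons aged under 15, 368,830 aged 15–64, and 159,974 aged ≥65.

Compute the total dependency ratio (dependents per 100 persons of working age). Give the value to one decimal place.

Total dependency ratio: 65.8

Total dependency ratio = (82,654 + 159,974) / 368,830 × 100 = 242,628 / 368,830 × 100 = 65.8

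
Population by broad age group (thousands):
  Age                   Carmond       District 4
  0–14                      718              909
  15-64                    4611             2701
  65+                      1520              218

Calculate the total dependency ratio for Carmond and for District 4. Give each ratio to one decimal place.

Carmond: (718 + 1520) / 4611 × 100 = 2238 / 4611 × 100 = 48.5
District 4: (909 + 218) / 2701 × 100 = 1127 / 2701 × 100 = 41.7

Carmond: 48.5
District 4: 41.7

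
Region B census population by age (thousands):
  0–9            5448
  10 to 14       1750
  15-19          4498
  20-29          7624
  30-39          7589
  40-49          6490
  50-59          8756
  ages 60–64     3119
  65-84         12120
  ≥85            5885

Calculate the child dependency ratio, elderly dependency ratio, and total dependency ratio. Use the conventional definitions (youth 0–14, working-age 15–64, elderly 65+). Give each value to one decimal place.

Youth dependency ratio: 18.9
Old-age dependency ratio: 47.3
Total dependency ratio: 66.2

0–14: 5448 + 1750 = 7198
15–64: 4498 + 7624 + 7589 + 6490 + 8756 + 3119 = 38076
65+: 12120 + 5885 = 18005
Youth dependency ratio = 7198 / 38076 × 100 = 18.9
Old-age dependency ratio = 18005 / 38076 × 100 = 47.3
Total dependency ratio = (7198 + 18005) / 38076 × 100 = 25203 / 38076 × 100 = 66.2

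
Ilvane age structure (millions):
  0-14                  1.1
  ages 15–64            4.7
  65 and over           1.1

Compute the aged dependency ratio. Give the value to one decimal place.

Old-age dependency ratio: 23.4

Old-age dependency ratio = 1.1 / 4.7 × 100 = 23.4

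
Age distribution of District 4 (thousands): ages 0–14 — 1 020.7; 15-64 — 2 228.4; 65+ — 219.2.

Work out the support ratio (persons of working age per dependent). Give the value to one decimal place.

Support ratio: 1.8

Support ratio = 2 228.4 / (1 020.7 + 219.2) = 2 228.4 / 1 239.9 = 1.8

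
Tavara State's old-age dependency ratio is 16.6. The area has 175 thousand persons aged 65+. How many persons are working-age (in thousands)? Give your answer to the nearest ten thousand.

Old-age dependency ratio = elderly / working-age × 100
16.6 = 175 / W × 100
⇒ 1050

Working-age: 1050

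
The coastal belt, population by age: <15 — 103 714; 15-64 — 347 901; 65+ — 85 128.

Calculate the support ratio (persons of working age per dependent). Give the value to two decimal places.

Support ratio: 1.84

Support ratio = 347 901 / (103 714 + 85 128) = 347 901 / 188 842 = 1.84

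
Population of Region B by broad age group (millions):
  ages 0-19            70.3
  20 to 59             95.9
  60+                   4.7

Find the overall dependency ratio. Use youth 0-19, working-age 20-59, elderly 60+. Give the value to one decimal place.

Total dependency ratio: 78.2

Total dependency ratio = (70.3 + 4.7) / 95.9 × 100 = 75.0 / 95.9 × 100 = 78.2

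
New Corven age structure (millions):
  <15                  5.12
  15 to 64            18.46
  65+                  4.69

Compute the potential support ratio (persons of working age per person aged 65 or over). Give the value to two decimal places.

Potential support ratio = 18.46 / 4.69 = 3.94

Potential support ratio: 3.94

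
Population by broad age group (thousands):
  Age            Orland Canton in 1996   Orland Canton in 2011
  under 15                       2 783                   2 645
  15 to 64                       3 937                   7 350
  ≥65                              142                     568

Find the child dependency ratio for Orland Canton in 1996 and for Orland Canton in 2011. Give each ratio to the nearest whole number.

Orland Canton in 1996: 2 783 / 3 937 × 100 = 71
Orland Canton in 2011: 2 645 / 7 350 × 100 = 36

Orland Canton in 1996: 71
Orland Canton in 2011: 36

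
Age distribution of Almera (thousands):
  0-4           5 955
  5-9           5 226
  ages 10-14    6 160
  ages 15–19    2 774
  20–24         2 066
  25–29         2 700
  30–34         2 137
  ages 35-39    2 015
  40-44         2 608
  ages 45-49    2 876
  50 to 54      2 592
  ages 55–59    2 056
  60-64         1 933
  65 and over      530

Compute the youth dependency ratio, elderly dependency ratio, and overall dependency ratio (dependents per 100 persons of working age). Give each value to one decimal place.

Youth dependency ratio: 73.0
Old-age dependency ratio: 2.2
Total dependency ratio: 75.2

0–14: 5 955 + 5 226 + 6 160 = 17 341
15–64: 2 774 + 2 066 + 2 700 + 2 137 + 2 015 + 2 608 + 2 876 + 2 592 + 2 056 + 1 933 = 23 757
65+: 530
Youth dependency ratio = 17 341 / 23 757 × 100 = 73.0
Old-age dependency ratio = 530 / 23 757 × 100 = 2.2
Total dependency ratio = (17 341 + 530) / 23 757 × 100 = 17 871 / 23 757 × 100 = 75.2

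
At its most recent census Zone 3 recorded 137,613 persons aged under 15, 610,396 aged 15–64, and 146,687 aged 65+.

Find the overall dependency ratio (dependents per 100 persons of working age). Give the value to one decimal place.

Total dependency ratio: 46.6

Total dependency ratio = (137,613 + 146,687) / 610,396 × 100 = 284,300 / 610,396 × 100 = 46.6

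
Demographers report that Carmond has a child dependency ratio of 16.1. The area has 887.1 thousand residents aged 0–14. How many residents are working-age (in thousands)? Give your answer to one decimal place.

Working-age: 5,509.9

Youth dependency ratio = youth / working-age × 100
16.1 = 887.1 / W × 100
⇒ 5,509.9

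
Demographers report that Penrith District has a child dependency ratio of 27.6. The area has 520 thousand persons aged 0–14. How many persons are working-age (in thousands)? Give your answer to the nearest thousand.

Working-age: 1,884

Youth dependency ratio = youth / working-age × 100
27.6 = 520 / W × 100
⇒ 1,884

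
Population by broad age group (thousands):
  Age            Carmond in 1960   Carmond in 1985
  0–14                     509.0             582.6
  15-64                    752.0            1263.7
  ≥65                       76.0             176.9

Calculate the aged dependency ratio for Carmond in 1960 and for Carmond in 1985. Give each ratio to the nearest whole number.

Carmond in 1960: 76.0 / 752.0 × 100 = 10
Carmond in 1985: 176.9 / 1263.7 × 100 = 14

Carmond in 1960: 10
Carmond in 1985: 14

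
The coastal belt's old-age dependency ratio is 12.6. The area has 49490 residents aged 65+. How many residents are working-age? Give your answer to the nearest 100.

Working-age: 392800

Old-age dependency ratio = elderly / working-age × 100
12.6 = 49490 / W × 100
⇒ 392800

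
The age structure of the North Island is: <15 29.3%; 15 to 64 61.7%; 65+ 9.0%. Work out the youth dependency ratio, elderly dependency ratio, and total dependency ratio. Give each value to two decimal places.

Youth dependency ratio: 47.49
Old-age dependency ratio: 14.59
Total dependency ratio: 62.07

Youth dependency ratio = 29.3 / 61.7 × 100 = 47.49
Old-age dependency ratio = 9.0 / 61.7 × 100 = 14.59
Total dependency ratio = (29.3 + 9.0) / 61.7 × 100 = 38.3 / 61.7 × 100 = 62.07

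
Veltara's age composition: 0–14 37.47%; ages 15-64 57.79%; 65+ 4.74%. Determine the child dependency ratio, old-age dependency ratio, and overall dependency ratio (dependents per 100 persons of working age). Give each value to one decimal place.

Youth dependency ratio = 37.47 / 57.79 × 100 = 64.8
Old-age dependency ratio = 4.74 / 57.79 × 100 = 8.2
Total dependency ratio = (37.47 + 4.74) / 57.79 × 100 = 42.21 / 57.79 × 100 = 73.0

Youth dependency ratio: 64.8
Old-age dependency ratio: 8.2
Total dependency ratio: 73.0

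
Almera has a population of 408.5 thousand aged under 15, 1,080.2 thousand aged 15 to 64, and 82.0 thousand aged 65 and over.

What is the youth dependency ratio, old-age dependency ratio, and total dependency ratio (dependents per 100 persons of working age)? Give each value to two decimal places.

Youth dependency ratio = 408.5 / 1,080.2 × 100 = 37.82
Old-age dependency ratio = 82.0 / 1,080.2 × 100 = 7.59
Total dependency ratio = (408.5 + 82.0) / 1,080.2 × 100 = 490.5 / 1,080.2 × 100 = 45.41

Youth dependency ratio: 37.82
Old-age dependency ratio: 7.59
Total dependency ratio: 45.41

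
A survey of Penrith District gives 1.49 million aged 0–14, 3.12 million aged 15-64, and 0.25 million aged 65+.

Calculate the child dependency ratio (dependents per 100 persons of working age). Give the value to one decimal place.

Youth dependency ratio: 47.8

Youth dependency ratio = 1.49 / 3.12 × 100 = 47.8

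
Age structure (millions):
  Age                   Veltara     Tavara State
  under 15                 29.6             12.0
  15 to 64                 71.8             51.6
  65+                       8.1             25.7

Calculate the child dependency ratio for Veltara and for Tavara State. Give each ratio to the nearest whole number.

Veltara: 29.6 / 71.8 × 100 = 41
Tavara State: 12.0 / 51.6 × 100 = 23

Veltara: 41
Tavara State: 23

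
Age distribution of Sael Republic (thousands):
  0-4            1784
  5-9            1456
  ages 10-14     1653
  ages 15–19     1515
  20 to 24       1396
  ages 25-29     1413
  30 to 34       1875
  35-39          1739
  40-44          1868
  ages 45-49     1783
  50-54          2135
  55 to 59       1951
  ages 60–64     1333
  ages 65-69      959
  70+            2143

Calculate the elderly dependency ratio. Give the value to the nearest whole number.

0–14: 1784 + 1456 + 1653 = 4893
15–64: 1515 + 1396 + 1413 + 1875 + 1739 + 1868 + 1783 + 2135 + 1951 + 1333 = 17008
65+: 959 + 2143 = 3102
Old-age dependency ratio = 3102 / 17008 × 100 = 18

Old-age dependency ratio: 18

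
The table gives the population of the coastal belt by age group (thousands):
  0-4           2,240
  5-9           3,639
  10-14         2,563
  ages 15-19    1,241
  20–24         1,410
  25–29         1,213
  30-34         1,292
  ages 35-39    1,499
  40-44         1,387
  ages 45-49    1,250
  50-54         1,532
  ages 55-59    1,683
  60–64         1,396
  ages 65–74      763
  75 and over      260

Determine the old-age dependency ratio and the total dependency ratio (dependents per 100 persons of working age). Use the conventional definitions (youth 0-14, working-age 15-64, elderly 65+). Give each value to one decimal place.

0–14: 2,240 + 3,639 + 2,563 = 8,442
15–64: 1,241 + 1,410 + 1,213 + 1,292 + 1,499 + 1,387 + 1,250 + 1,532 + 1,683 + 1,396 = 13,903
65+: 763 + 260 = 1,023
Old-age dependency ratio = 1,023 / 13,903 × 100 = 7.4
Total dependency ratio = (8,442 + 1,023) / 13,903 × 100 = 9,465 / 13,903 × 100 = 68.1

Old-age dependency ratio: 7.4
Total dependency ratio: 68.1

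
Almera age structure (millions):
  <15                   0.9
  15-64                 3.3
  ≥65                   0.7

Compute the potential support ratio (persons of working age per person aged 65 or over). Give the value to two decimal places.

Potential support ratio: 4.71

Potential support ratio = 3.3 / 0.7 = 4.71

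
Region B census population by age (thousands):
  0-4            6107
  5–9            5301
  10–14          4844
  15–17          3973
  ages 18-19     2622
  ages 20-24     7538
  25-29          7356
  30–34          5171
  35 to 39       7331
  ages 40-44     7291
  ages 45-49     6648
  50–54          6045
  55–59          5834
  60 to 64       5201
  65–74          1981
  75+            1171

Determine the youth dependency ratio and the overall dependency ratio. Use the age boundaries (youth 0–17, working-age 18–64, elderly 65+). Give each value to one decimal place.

Youth dependency ratio: 33.1
Total dependency ratio: 38.3

0–17: 6107 + 5301 + 4844 + 3973 = 20225
18–64: 2622 + 7538 + 7356 + 5171 + 7331 + 7291 + 6648 + 6045 + 5834 + 5201 = 61037
65+: 1981 + 1171 = 3152
Youth dependency ratio = 20225 / 61037 × 100 = 33.1
Total dependency ratio = (20225 + 3152) / 61037 × 100 = 23377 / 61037 × 100 = 38.3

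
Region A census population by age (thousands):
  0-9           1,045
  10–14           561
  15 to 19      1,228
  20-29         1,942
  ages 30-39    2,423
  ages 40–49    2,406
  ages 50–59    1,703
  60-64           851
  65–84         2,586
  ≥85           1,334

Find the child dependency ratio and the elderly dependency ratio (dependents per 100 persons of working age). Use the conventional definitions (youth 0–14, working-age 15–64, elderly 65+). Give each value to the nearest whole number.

0–14: 1,045 + 561 = 1,606
15–64: 1,228 + 1,942 + 2,423 + 2,406 + 1,703 + 851 = 10,553
65+: 2,586 + 1,334 = 3,920
Youth dependency ratio = 1,606 / 10,553 × 100 = 15
Old-age dependency ratio = 3,920 / 10,553 × 100 = 37

Youth dependency ratio: 15
Old-age dependency ratio: 37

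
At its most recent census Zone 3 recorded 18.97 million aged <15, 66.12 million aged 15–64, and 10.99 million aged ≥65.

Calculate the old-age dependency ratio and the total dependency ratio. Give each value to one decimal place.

Old-age dependency ratio: 16.6
Total dependency ratio: 45.3

Old-age dependency ratio = 10.99 / 66.12 × 100 = 16.6
Total dependency ratio = (18.97 + 10.99) / 66.12 × 100 = 29.96 / 66.12 × 100 = 45.3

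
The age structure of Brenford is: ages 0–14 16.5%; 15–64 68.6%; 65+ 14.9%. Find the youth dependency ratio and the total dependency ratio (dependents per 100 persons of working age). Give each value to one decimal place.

Youth dependency ratio = 16.5 / 68.6 × 100 = 24.1
Total dependency ratio = (16.5 + 14.9) / 68.6 × 100 = 31.4 / 68.6 × 100 = 45.8

Youth dependency ratio: 24.1
Total dependency ratio: 45.8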